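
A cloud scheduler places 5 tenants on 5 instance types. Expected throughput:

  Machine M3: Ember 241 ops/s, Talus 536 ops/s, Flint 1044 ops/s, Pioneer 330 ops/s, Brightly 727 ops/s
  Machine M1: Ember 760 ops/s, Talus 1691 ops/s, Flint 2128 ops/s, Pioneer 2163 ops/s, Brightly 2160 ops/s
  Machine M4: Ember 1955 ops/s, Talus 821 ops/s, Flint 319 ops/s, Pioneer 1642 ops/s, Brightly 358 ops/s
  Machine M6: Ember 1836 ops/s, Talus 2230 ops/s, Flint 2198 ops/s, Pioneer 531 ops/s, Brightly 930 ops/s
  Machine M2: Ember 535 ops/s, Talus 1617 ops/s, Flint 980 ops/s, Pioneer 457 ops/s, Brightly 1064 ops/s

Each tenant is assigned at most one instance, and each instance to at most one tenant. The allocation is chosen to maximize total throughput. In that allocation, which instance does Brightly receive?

Optimal: Ember→Machine M4 (1955 ops/s), Talus→Machine M2 (1617 ops/s), Flint→Machine M6 (2198 ops/s), Pioneer→Machine M1 (2163 ops/s), Brightly→Machine M3 (727 ops/s) — total 1955+1617+2198+2163+727 = 8660 ops/s.
Column-greedy (each instance in turn goes to its best remaining tenant) gives 8456 ops/s, worse by 204.
No other one-to-one assignment exceeds 8660 ops/s.
Brightly's own top instance is Machine M1 (2160 ops/s), but forcing Brightly→Machine M1 and reassigning the rest optimally gives only 8299 ops/s — worse by 361.

Brightly receives Machine M3.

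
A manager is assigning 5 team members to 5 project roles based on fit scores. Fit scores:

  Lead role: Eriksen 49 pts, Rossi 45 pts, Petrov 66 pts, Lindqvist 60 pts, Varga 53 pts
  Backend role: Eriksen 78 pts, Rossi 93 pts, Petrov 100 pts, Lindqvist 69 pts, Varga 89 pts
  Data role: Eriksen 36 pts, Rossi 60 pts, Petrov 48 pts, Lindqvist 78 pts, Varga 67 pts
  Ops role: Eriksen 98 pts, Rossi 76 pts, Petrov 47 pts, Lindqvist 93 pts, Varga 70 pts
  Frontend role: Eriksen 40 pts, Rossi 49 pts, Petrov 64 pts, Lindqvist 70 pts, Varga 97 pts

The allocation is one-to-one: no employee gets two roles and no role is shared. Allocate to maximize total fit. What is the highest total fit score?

Max total: 432 pts

Optimal: Eriksen→Ops role (98 pts), Rossi→Backend role (93 pts), Petrov→Lead role (66 pts), Lindqvist→Data role (78 pts), Varga→Frontend role (97 pts) — total 98+93+66+78+97 = 432 pts.
Max-entry greedy (repeatedly take the single best remaining cell) gives 418 pts, worse by 14.
Every other assignment is strictly worse.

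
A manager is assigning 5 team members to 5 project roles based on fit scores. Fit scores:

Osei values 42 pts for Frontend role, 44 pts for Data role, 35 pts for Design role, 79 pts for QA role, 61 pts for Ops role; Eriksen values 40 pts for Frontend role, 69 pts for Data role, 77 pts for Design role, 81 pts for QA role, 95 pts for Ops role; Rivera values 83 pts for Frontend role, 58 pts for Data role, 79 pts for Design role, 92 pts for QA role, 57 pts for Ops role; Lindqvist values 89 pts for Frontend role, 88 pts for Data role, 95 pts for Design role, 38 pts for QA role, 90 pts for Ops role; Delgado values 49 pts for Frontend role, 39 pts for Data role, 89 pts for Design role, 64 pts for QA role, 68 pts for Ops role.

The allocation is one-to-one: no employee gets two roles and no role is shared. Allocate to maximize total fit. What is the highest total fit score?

Optimal: Osei→QA role (79 pts), Eriksen→Ops role (95 pts), Rivera→Frontend role (83 pts), Lindqvist→Data role (88 pts), Delgado→Design role (89 pts) — total 79+95+83+88+89 = 434 pts.
Column-greedy (each role in turn goes to its best remaining employee) gives 400 pts, worse by 34.
Swapping Delgado↔Eriksen (Delgado→Ops role 68 pts, Eriksen→Design role 77 pts) loses 39.

Maximum total: 434 pts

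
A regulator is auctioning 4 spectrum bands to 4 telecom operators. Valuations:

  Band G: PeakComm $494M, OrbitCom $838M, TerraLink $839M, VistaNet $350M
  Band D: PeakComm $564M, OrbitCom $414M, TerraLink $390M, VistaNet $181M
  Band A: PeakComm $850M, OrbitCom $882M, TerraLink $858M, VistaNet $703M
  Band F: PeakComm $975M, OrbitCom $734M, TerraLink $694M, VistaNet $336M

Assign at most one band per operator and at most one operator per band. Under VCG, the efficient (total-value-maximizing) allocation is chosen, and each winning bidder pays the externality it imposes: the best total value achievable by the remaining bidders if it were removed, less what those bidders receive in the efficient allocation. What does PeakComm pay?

Efficient allocation: PeakComm→Band F ($975M), OrbitCom→Band D ($414M), TerraLink→Band G ($839M), VistaNet→Band A ($703M); total welfare W = $2931M.
PeakComm receives Band F at value $975M, so the others get W − 975 = $1956M.
Without PeakComm: best allocation of the remaining 3 bidders over all 4 bands is OrbitCom→Band F ($734M), TerraLink→Band G ($839M), VistaNet→Band A ($703M), total $2276M.
VCG payment = (others' best without PeakComm) − (others' welfare with PeakComm) = 2276 − 1956 = $320M.

PeakComm pays $320M.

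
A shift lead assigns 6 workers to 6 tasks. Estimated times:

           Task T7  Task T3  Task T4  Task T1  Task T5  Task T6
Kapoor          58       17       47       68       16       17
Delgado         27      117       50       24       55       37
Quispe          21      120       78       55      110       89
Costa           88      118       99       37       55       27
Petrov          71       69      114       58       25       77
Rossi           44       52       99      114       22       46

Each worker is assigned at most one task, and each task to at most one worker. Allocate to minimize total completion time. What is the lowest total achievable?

Minimum total: 195 min

This is the linear assignment problem.
Optimal: Kapoor→Task T3 (17 min), Delgado→Task T4 (50 min), Quispe→Task T7 (21 min), Costa→Task T6 (27 min), Petrov→Task T1 (58 min), Rossi→Task T5 (22 min) — total 17+50+21+27+58+22 = 195 min.
Row-greedy (each worker in turn takes its cheapest remaining task) gives 256 min, worse by 61.
No other one-to-one assignment undercuts 195 min.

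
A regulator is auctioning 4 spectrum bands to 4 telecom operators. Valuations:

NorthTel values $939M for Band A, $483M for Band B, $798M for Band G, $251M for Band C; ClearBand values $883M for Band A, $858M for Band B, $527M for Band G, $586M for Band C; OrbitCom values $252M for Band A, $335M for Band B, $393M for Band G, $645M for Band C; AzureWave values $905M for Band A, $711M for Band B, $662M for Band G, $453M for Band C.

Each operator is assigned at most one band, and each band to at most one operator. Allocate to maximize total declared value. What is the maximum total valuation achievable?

This is the linear assignment problem.
Optimal: NorthTel→Band G ($798M), ClearBand→Band B ($858M), OrbitCom→Band C ($645M), AzureWave→Band A ($905M) — total 798+858+645+905 = $3206M.
Row-greedy (each operator in turn takes its best remaining band) gives $3104M, worse by 102.
Swapping ClearBand↔OrbitCom (ClearBand→Band C $586M, OrbitCom→Band B $335M) loses 582.
Checked against all permutations: $3206M is optimal.

Max total: $3206M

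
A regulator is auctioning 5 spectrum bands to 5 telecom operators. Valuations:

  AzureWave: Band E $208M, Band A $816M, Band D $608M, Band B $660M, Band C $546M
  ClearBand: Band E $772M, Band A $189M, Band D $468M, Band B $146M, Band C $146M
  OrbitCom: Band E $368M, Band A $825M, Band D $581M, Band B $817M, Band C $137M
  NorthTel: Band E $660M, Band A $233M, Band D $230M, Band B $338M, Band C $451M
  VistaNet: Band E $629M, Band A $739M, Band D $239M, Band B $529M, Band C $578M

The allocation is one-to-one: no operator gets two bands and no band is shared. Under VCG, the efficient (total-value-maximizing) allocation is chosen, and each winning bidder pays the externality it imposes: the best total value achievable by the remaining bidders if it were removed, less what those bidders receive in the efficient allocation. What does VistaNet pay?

VistaNet pays $208M.

Efficient allocation: AzureWave→Band D ($608M), ClearBand→Band E ($772M), OrbitCom→Band B ($817M), NorthTel→Band C ($451M), VistaNet→Band A ($739M); total welfare W = $3387M.
VistaNet receives Band A at value $739M, so the others get W − 739 = $2648M.
Without VistaNet: best allocation of the remaining 4 bidders over all 5 bands is AzureWave→Band A ($816M), ClearBand→Band E ($772M), OrbitCom→Band B ($817M), NorthTel→Band C ($451M), total $2856M.
VCG payment = (others' best without VistaNet) − (others' welfare with VistaNet) = 2856 − 2648 = $208M.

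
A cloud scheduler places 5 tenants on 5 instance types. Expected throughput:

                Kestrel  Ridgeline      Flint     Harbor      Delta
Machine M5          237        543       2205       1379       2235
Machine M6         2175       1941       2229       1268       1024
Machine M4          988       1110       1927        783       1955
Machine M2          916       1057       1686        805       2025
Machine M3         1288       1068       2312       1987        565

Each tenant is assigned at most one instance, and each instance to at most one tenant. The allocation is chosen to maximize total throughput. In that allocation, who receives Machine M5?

Flint receives Machine M5.

Optimal: Kestrel→Machine M6 (2175 ops/s), Ridgeline→Machine M4 (1110 ops/s), Flint→Machine M5 (2205 ops/s), Harbor→Machine M3 (1987 ops/s), Delta→Machine M2 (2025 ops/s) — total 2175+1110+2205+1987+2025 = 9502 ops/s.
Max-entry greedy (repeatedly take the single best remaining cell) gives 8637 ops/s, worse by 865.
Next-best assignment: Kestrel→Machine M6, Ridgeline→Machine M2, Flint→Machine M4, Harbor→Machine M3, Delta→Machine M5 = 9381 ops/s.
Swapping Delta↔Flint (Delta→Machine M5 2235 ops/s, Flint→Machine M2 1686 ops/s) loses 309.
No other one-to-one assignment exceeds 9502 ops/s.
Flint's own top instance is Machine M3 (2312 ops/s), but forcing Flint→Machine M3 and reassigning the rest optimally gives only 9001 ops/s — worse by 501.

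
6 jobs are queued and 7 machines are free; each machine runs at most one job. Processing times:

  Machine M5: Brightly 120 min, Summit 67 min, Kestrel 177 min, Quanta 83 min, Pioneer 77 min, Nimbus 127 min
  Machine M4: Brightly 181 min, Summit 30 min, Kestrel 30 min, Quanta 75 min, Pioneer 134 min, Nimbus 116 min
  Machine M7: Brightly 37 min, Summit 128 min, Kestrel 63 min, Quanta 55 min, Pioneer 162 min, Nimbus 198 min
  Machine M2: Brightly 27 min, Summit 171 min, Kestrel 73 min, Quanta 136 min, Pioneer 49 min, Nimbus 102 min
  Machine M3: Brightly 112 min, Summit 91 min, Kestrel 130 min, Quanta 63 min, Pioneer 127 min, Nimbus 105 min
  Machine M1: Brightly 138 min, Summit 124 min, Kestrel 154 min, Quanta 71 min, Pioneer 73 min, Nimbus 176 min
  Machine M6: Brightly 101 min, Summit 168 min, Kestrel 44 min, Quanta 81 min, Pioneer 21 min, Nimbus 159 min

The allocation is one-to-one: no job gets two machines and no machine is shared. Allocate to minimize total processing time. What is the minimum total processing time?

Min total: 305 min

Optimal: Brightly→Machine M2 (27 min), Summit→Machine M5 (67 min), Kestrel→Machine M4 (30 min), Quanta→Machine M7 (55 min), Pioneer→Machine M6 (21 min), Nimbus→Machine M3 (105 min) — total 27+67+30+55+21+105 = 305 min.
Swapping Brightly↔Nimbus (Brightly→Machine M3 112 min, Nimbus→Machine M2 102 min) adds 82.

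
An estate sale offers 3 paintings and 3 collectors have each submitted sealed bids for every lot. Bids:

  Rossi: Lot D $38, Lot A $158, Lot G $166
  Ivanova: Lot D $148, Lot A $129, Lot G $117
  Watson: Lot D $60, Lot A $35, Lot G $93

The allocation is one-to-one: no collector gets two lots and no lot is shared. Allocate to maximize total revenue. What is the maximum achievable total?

Treat this as an assignment problem: match each collector to one lot.
Optimal: Rossi→Lot A ($158), Ivanova→Lot D ($148), Watson→Lot G ($93) — total 158+148+93 = $399.
Row-greedy (each collector in turn takes its best remaining lot) gives $349, worse by 50.
Swapping Ivanova↔Rossi (Ivanova→Lot A $129, Rossi→Lot D $38) loses 139.

Max total: $399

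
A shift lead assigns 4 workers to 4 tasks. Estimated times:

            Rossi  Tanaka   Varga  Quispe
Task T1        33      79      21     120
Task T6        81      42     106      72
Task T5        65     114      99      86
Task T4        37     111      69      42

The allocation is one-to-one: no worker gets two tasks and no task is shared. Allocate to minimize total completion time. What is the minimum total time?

Min total: 170 min

Optimal: Rossi→Task T5 (65 min), Tanaka→Task T6 (42 min), Varga→Task T1 (21 min), Quispe→Task T4 (42 min) — total 65+42+21+42 = 170 min.
Next-best assignment: Rossi→Task T4, Tanaka→Task T6, Varga→Task T1, Quispe→Task T5 = 186 min.
Every other assignment is strictly worse.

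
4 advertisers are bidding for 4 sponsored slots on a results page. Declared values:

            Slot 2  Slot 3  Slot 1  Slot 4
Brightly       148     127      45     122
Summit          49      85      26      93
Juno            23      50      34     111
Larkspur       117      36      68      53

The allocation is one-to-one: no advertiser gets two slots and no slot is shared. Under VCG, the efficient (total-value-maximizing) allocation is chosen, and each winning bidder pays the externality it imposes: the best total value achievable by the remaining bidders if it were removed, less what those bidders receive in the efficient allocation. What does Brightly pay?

Brightly pays $49.

Efficient allocation: Brightly→Slot 2 ($148), Summit→Slot 3 ($85), Juno→Slot 4 ($111), Larkspur→Slot 1 ($68); total welfare W = $412.
Brightly receives Slot 2 at value $148, so the others get W − 148 = $264.
Without Brightly: best allocation of the remaining 3 bidders over all 4 slots is Summit→Slot 3 ($85), Juno→Slot 4 ($111), Larkspur→Slot 2 ($117), total $313.
VCG payment = (others' best without Brightly) − (others' welfare with Brightly) = 313 − 264 = $49.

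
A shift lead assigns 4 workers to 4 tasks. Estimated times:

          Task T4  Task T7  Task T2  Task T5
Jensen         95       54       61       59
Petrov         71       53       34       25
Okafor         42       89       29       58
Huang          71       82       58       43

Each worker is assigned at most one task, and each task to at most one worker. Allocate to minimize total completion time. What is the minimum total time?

Minimum total: 173 min

Optimal: Jensen→Task T7 (54 min), Petrov→Task T2 (34 min), Okafor→Task T4 (42 min), Huang→Task T5 (43 min) — total 54+34+42+43 = 173 min.
Min-entry greedy (repeatedly take the single cheapest remaining cell) gives 179 min, worse by 6.
Next-best assignment: Jensen→Task T7, Petrov→Task T5, Okafor→Task T4, Huang→Task T2 = 179 min.
Swapping Okafor↔Jensen (Okafor→Task T7 89 min, Jensen→Task T4 95 min) adds 88.
Checked against all permutations: 173 min is optimal.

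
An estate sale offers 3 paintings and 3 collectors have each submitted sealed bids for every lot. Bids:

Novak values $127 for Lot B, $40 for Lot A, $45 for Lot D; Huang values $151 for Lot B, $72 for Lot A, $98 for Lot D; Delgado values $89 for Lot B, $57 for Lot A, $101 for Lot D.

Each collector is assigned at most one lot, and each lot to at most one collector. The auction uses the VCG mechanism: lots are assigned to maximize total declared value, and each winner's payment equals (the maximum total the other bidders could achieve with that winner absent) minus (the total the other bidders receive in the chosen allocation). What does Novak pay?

Novak pays $79.

Efficient allocation: Novak→Lot B ($127), Huang→Lot A ($72), Delgado→Lot D ($101); total welfare W = $300.
Novak receives Lot B at value $127, so the others get W − 127 = $173.
Without Novak: best allocation of the remaining 2 bidders over all 3 lots is Huang→Lot B ($151), Delgado→Lot D ($101), total $252.
VCG payment = (others' best without Novak) − (others' welfare with Novak) = 252 − 173 = $79.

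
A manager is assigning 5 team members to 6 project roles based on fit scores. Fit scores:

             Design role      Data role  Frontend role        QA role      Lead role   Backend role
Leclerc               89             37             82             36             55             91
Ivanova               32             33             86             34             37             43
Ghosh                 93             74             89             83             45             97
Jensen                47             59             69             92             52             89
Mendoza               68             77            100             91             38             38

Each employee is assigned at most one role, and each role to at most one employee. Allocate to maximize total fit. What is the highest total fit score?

Optimal: Leclerc→Design role (89 pts), Ivanova→Frontend role (86 pts), Ghosh→Backend role (97 pts), Jensen→QA role (92 pts), Mendoza→Data role (77 pts) — total 89+86+97+92+77 = 441 pts.

Max total: 441 pts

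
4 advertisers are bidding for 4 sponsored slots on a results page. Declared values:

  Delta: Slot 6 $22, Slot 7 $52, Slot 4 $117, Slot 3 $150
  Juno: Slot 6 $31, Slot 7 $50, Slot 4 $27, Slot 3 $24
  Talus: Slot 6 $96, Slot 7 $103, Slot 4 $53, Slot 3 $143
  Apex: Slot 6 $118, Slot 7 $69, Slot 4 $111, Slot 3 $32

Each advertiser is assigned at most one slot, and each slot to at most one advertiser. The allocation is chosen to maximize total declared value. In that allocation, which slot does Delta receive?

Delta receives Slot 4.

Optimal: Delta→Slot 4 ($117), Juno→Slot 7 ($50), Talus→Slot 3 ($143), Apex→Slot 6 ($118) — total 117+50+143+118 = $428.
Max-entry greedy (repeatedly take the single best remaining cell) gives $398, worse by 30.
Next-best assignment: Delta→Slot 3, Juno→Slot 7, Talus→Slot 6, Apex→Slot 4 = $407.
Delta's own top slot is Slot 3 ($150), but forcing Delta→Slot 3 and reassigning the rest optimally gives only $407 — worse by 21.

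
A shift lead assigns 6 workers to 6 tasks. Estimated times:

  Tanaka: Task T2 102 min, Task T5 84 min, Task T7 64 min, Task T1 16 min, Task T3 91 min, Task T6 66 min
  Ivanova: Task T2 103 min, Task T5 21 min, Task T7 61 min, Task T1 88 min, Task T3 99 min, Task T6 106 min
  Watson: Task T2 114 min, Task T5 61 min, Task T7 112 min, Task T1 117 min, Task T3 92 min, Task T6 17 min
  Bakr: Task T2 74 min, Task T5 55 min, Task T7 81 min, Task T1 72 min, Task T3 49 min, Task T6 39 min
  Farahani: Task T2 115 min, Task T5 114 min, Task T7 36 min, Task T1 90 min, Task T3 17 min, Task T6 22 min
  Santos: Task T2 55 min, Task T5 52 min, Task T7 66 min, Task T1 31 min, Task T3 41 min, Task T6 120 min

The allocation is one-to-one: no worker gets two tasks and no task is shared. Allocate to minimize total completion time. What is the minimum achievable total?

Optimal: Tanaka→Task T1 (16 min), Ivanova→Task T5 (21 min), Watson→Task T6 (17 min), Bakr→Task T3 (49 min), Farahani→Task T7 (36 min), Santos→Task T2 (55 min) — total 16+21+17+49+36+55 = 194 min.
Min-entry greedy (repeatedly take the single cheapest remaining cell) gives 207 min, worse by 13.

Min total: 194 min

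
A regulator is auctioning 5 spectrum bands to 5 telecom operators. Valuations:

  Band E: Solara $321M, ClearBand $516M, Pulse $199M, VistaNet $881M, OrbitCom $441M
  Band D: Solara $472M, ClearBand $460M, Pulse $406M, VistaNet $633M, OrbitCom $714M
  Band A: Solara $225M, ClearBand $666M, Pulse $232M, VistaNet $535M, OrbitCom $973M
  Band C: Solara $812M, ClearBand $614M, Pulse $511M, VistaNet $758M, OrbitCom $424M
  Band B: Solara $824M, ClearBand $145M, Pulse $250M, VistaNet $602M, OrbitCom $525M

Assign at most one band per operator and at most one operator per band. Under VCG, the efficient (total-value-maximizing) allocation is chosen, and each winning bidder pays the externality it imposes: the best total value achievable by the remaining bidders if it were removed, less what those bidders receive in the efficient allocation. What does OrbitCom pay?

OrbitCom pays $157M.

Efficient allocation: Solara→Band B ($824M), ClearBand→Band C ($614M), Pulse→Band D ($406M), VistaNet→Band E ($881M), OrbitCom→Band A ($973M); total welfare W = $3698M.
OrbitCom receives Band A at value $973M, so the others get W − 973 = $2725M.
Without OrbitCom: best allocation of the remaining 4 bidders over all 5 bands is Solara→Band B ($824M), ClearBand→Band A ($666M), Pulse→Band C ($511M), VistaNet→Band E ($881M), total $2882M.
VCG payment = (others' best without OrbitCom) − (others' welfare with OrbitCom) = 2882 − 2725 = $157M.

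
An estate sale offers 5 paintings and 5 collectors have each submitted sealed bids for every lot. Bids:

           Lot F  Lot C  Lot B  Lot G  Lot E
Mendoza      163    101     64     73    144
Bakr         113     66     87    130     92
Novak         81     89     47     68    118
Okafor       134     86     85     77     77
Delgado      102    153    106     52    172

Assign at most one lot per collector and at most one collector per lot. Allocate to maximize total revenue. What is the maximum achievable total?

Maximum total: $649

Optimal: Mendoza→Lot F ($163), Bakr→Lot G ($130), Novak→Lot E ($118), Okafor→Lot B ($85), Delgado→Lot C ($153) — total 163+130+118+85+153 = $649.
Column-greedy (each lot in turn goes to its best remaining collector) gives $598, worse by 51.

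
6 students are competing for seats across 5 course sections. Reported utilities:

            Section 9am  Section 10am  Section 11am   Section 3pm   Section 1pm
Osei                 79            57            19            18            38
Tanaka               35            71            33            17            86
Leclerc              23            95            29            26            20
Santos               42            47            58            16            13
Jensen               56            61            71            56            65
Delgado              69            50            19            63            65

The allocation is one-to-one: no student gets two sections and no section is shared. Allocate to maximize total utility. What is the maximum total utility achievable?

This is a one-to-one assignment (maximum-weight bipartite matching).
Optimal: Osei→Section 9am (79 points), Leclerc→Section 10am (95 points), Jensen→Section 11am (71 points), Delgado→Section 3pm (63 points), Tanaka→Section 1pm (86 points) — total 79+95+71+63+86 = 394 points.
Row-greedy (each student in turn takes its best remaining section) gives 374 points, worse by 20.
Next-best assignment: Osei→Section 9am, Leclerc→Section 10am, Santos→Section 11am, Delgado→Section 3pm, Tanaka→Section 1pm = 381 points.

Maximum total: 394 points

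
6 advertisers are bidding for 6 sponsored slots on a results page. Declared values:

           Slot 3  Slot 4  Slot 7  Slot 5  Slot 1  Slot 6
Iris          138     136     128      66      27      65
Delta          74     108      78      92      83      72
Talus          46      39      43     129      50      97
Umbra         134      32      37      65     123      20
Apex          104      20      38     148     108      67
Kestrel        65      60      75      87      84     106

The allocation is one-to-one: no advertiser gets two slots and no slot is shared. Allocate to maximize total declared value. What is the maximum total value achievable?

Optimal: Iris→Slot 7 ($128), Delta→Slot 4 ($108), Talus→Slot 5 ($129), Umbra→Slot 3 ($134), Apex→Slot 1 ($108), Kestrel→Slot 6 ($106) — total 128+108+129+134+108+106 = $713.
Row-greedy (each advertiser in turn takes its best remaining slot) gives $640, worse by 73.
Next-best assignment: Iris→Slot 7, Delta→Slot 4, Talus→Slot 6, Umbra→Slot 3, Apex→Slot 5, Kestrel→Slot 1 = $699.
No other one-to-one assignment exceeds $713.

Max total: $713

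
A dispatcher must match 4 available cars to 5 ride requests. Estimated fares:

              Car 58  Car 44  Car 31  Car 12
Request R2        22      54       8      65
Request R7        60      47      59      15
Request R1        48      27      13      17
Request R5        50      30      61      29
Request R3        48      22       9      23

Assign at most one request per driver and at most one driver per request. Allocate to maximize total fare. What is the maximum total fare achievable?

This is the linear assignment problem.
Optimal: Car 58→Request R1 ($48), Car 44→Request R7 ($47), Car 31→Request R5 ($61), Car 12→Request R2 ($65) — total 48+47+61+65 = $221.

Maximum total: $221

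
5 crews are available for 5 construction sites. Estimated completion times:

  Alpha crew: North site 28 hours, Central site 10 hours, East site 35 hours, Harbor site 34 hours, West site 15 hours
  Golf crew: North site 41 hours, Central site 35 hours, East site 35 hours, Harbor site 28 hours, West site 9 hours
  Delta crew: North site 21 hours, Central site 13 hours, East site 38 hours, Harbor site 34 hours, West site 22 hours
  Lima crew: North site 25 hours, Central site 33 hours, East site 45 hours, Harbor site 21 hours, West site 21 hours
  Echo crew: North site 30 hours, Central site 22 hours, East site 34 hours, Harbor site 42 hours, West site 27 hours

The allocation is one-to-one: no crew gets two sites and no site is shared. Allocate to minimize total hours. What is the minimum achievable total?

Treat this as an assignment problem: match each crew to one site.
Optimal: Alpha crew→Central site (10 hours), Golf crew→West site (9 hours), Delta crew→North site (21 hours), Lima crew→Harbor site (21 hours), Echo crew→East site (34 hours) — total 10+9+21+21+34 = 95 hours.
Next-best assignment: Alpha crew→North site, Golf crew→West site, Delta crew→Central site, Lima crew→Harbor site, Echo crew→East site = 105 hours.

Minimum total: 95 hours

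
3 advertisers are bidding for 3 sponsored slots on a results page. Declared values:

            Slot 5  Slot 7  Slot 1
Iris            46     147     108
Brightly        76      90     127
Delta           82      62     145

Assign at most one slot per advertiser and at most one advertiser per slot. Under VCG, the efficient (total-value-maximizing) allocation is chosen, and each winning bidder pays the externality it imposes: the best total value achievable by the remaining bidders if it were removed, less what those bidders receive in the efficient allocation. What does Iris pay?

Efficient allocation: Iris→Slot 7 ($147), Brightly→Slot 5 ($76), Delta→Slot 1 ($145); total welfare W = $368.
Iris receives Slot 7 at value $147, so the others get W − 147 = $221.
Without Iris: best allocation of the remaining 2 bidders over all 3 slots is Brightly→Slot 7 ($90), Delta→Slot 1 ($145), total $235.
VCG payment = (others' best without Iris) − (others' welfare with Iris) = 235 − 221 = $14.

Iris pays $14.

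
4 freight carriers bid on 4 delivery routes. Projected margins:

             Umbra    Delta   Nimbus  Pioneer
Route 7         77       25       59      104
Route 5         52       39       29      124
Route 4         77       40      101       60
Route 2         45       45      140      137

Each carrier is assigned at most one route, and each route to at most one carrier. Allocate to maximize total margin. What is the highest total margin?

Treat this as an assignment problem: match each carrier to one route.
Optimal: Umbra→Route 7 ($77k), Delta→Route 4 ($40k), Nimbus→Route 2 ($140k), Pioneer→Route 5 ($124k) — total 77+40+140+124 = $381k.
Row-greedy (each carrier in turn takes its best remaining route) gives $347k, worse by 34.
Swapping Nimbus↔Delta (Nimbus→Route 4 $101k, Delta→Route 2 $45k) loses 34.
Every other assignment is strictly worse.

Maximum total: $381k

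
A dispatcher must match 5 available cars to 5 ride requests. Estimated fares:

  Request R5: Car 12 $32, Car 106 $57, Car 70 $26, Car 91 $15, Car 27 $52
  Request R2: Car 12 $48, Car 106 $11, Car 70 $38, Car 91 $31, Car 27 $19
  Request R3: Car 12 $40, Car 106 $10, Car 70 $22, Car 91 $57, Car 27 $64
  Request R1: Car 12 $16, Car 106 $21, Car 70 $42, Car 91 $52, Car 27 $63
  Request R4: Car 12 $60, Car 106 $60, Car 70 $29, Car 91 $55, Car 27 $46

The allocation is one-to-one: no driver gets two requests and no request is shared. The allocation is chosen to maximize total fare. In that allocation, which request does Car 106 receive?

This is the linear assignment problem.
Optimal: Car 12→Request R4 ($60), Car 106→Request R5 ($57), Car 70→Request R2 ($38), Car 91→Request R3 ($57), Car 27→Request R1 ($63) — total 60+57+38+57+63 = $275.
Max-entry greedy (repeatedly take the single best remaining cell) gives $271, worse by 4.
Next-best assignment: Car 12→Request R4, Car 106→Request R5, Car 70→Request R2, Car 91→Request R1, Car 27→Request R3 = $271.
Car 106's own top request is Request R4 ($60), but forcing Car 106→Request R4 and reassigning the rest optimally gives only $259 — worse by 16.

Car 106 receives Request R5.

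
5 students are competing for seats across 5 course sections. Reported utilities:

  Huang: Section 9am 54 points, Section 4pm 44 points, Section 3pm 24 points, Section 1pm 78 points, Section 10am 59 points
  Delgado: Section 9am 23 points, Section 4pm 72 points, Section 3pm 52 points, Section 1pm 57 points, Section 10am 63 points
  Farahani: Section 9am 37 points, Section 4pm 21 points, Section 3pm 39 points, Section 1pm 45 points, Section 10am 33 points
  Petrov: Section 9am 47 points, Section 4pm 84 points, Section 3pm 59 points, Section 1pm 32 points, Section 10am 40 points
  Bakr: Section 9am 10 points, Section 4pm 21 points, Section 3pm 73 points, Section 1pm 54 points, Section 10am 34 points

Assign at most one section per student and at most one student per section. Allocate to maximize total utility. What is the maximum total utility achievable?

This is a one-to-one assignment (maximum-weight bipartite matching).
Optimal: Huang→Section 1pm (78 points), Delgado→Section 10am (63 points), Farahani→Section 9am (37 points), Petrov→Section 4pm (84 points), Bakr→Section 3pm (73 points) — total 78+63+37+84+73 = 335 points.
Column-greedy (each section in turn goes to its best remaining student) gives 301 points, worse by 34.
Next-best assignment: Huang→Section 9am, Delgado→Section 10am, Farahani→Section 1pm, Petrov→Section 4pm, Bakr→Section 3pm = 319 points.
Checked against all permutations: 335 points is optimal.

Maximum total: 335 points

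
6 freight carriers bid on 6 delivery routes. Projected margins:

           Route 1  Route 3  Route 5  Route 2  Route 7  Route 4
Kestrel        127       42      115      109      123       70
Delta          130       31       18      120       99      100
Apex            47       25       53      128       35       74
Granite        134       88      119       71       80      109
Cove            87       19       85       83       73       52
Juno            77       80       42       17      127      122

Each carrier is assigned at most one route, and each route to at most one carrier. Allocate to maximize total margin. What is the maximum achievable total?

Maximum total: $676k

Optimal: Kestrel→Route 7 ($123k), Delta→Route 1 ($130k), Apex→Route 2 ($128k), Granite→Route 3 ($88k), Cove→Route 5 ($85k), Juno→Route 4 ($122k) — total 123+130+128+88+85+122 = $676k.
Max-entry greedy (repeatedly take the single best remaining cell) gives $623k, worse by 53.
Next-best assignment: Kestrel→Route 5, Delta→Route 1, Apex→Route 2, Granite→Route 3, Cove→Route 7, Juno→Route 4 = $656k.
Swapping Delta↔Kestrel (Delta→Route 7 $99k, Kestrel→Route 1 $127k) loses 27.
Checked against all permutations: $676k is optimal.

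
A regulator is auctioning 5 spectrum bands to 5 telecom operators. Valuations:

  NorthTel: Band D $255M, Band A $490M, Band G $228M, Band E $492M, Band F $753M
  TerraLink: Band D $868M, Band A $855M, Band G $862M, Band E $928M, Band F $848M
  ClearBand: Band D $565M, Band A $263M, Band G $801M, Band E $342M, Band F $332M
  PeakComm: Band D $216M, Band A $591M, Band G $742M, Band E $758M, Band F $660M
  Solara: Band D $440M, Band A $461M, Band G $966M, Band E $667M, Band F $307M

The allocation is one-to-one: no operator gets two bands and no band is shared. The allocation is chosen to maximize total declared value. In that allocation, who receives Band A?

TerraLink receives Band A.

This is the linear assignment problem.
Optimal: NorthTel→Band F ($753M), TerraLink→Band A ($855M), ClearBand→Band D ($565M), PeakComm→Band E ($758M), Solara→Band G ($966M) — total 753+855+565+758+966 = $3897M.
Max-entry greedy (repeatedly take the single best remaining cell) gives $3803M, worse by 94.
Next-best assignment: NorthTel→Band F, TerraLink→Band E, ClearBand→Band D, PeakComm→Band A, Solara→Band G = $3803M.
TerraLink's own top band is Band E ($928M), but forcing TerraLink→Band E and reassigning the rest optimally gives only $3803M — worse by 94.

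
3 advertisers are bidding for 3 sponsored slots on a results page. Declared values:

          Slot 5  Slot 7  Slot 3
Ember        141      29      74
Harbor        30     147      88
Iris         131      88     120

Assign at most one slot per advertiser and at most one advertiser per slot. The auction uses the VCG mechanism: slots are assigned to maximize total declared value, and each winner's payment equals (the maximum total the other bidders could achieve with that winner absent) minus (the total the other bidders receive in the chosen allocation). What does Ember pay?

Efficient allocation: Ember→Slot 5 ($141), Harbor→Slot 7 ($147), Iris→Slot 3 ($120); total welfare W = $408.
Ember receives Slot 5 at value $141, so the others get W − 141 = $267.
Without Ember: best allocation of the remaining 2 bidders over all 3 slots is Harbor→Slot 7 ($147), Iris→Slot 5 ($131), total $278.
VCG payment = (others' best without Ember) − (others' welfare with Ember) = 278 − 267 = $11.

Ember pays $11.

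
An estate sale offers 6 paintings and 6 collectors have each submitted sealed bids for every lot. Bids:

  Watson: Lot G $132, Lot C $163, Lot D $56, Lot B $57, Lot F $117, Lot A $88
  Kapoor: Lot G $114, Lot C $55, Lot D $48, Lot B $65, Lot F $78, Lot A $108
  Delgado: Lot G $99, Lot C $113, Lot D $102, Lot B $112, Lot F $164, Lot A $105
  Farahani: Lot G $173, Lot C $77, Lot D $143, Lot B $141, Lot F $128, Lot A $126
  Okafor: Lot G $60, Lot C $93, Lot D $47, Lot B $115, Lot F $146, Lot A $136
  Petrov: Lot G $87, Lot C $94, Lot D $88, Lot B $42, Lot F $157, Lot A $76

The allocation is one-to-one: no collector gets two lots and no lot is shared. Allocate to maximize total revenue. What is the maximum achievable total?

Maximum total: $825

Optimal: Watson→Lot C ($163), Kapoor→Lot G ($114), Delgado→Lot B ($112), Farahani→Lot D ($143), Okafor→Lot A ($136), Petrov→Lot F ($157) — total 163+114+112+143+136+157 = $825.
Next-best assignment: Watson→Lot C, Kapoor→Lot A, Delgado→Lot D, Farahani→Lot G, Okafor→Lot B, Petrov→Lot F = $818.
No other one-to-one assignment exceeds $825.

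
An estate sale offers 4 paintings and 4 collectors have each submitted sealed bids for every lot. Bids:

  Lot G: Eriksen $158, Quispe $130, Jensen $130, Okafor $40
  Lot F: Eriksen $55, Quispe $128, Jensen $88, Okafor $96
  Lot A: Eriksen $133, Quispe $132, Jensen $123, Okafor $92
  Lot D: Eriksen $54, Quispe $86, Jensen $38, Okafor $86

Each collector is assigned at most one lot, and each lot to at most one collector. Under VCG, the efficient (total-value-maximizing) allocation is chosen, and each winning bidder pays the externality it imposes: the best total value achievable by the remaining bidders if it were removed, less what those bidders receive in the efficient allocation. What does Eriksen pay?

Efficient allocation: Eriksen→Lot G ($158), Quispe→Lot F ($128), Jensen→Lot A ($123), Okafor→Lot D ($86); total welfare W = $495.
Eriksen receives Lot G at value $158, so the others get W − 158 = $337.
Without Eriksen: best allocation of the remaining 3 bidders over all 4 lots is Quispe→Lot A ($132), Jensen→Lot G ($130), Okafor→Lot F ($96), total $358.
VCG payment = (others' best without Eriksen) − (others' welfare with Eriksen) = 358 − 337 = $21.

Eriksen pays $21.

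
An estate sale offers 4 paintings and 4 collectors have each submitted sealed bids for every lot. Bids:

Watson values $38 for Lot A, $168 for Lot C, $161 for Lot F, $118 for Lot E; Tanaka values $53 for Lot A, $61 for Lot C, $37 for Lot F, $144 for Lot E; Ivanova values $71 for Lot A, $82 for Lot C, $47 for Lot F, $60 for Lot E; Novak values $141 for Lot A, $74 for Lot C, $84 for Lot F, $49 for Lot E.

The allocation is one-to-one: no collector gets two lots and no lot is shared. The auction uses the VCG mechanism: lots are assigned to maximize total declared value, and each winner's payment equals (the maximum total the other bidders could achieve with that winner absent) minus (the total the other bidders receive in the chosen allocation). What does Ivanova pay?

Ivanova pays $7.

Efficient allocation: Watson→Lot F ($161), Tanaka→Lot E ($144), Ivanova→Lot C ($82), Novak→Lot A ($141); total welfare W = $528.
Ivanova receives Lot C at value $82, so the others get W − 82 = $446.
Without Ivanova: best allocation of the remaining 3 bidders over all 4 lots is Watson→Lot C ($168), Tanaka→Lot E ($144), Novak→Lot A ($141), total $453.
VCG payment = (others' best without Ivanova) − (others' welfare with Ivanova) = 453 − 446 = $7.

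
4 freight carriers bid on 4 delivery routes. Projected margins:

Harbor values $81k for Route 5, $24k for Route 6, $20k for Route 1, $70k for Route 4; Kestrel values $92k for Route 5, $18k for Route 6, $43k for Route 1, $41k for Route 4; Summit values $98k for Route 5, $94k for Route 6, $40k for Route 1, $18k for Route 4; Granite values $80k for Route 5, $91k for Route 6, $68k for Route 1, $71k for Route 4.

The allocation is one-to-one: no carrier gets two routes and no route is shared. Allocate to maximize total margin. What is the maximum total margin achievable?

Max total: $324k

Optimal: Harbor→Route 4 ($70k), Kestrel→Route 5 ($92k), Summit→Route 6 ($94k), Granite→Route 1 ($68k) — total 70+92+94+68 = $324k.
Row-greedy (each carrier in turn takes its best remaining route) gives $289k, worse by 35.
Next-best assignment: Harbor→Route 4, Kestrel→Route 1, Summit→Route 5, Granite→Route 6 = $302k.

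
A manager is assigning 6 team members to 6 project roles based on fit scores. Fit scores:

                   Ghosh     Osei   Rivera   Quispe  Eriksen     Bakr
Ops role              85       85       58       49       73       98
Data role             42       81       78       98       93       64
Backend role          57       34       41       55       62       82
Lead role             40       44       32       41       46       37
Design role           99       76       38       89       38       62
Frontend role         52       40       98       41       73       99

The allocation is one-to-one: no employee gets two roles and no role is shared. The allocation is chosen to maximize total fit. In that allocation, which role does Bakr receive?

Optimal: Ghosh→Design role (99 pts), Osei→Ops role (85 pts), Rivera→Frontend role (98 pts), Quispe→Data role (98 pts), Eriksen→Lead role (46 pts), Bakr→Backend role (82 pts) — total 99+85+98+98+46+82 = 508 pts.
Column-greedy (each role in turn goes to its best remaining employee) gives 499 pts, worse by 9.
Swapping Rivera↔Quispe (Rivera→Data role 78 pts, Quispe→Frontend role 41 pts) loses 77.
Every other assignment is strictly worse.
Bakr's own top role is Frontend role (99 pts), but forcing Bakr→Frontend role and reassigning the rest optimally gives only 475 pts — worse by 33.

Bakr receives Backend role.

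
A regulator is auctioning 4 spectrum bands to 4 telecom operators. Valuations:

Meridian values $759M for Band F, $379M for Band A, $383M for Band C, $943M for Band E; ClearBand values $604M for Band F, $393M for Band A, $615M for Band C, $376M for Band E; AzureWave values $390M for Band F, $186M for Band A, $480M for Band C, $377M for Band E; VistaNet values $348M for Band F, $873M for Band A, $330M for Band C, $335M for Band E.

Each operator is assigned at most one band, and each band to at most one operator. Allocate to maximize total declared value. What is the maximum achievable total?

Treat this as an assignment problem: match each operator to one band.
Optimal: Meridian→Band E ($943M), ClearBand→Band F ($604M), AzureWave→Band C ($480M), VistaNet→Band A ($873M) — total 943+604+480+873 = $2900M.
Max-entry greedy (repeatedly take the single best remaining cell) gives $2821M, worse by 79.
Next-best assignment: Meridian→Band E, ClearBand→Band C, AzureWave→Band F, VistaNet→Band A = $2821M.

Max total: $2900M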